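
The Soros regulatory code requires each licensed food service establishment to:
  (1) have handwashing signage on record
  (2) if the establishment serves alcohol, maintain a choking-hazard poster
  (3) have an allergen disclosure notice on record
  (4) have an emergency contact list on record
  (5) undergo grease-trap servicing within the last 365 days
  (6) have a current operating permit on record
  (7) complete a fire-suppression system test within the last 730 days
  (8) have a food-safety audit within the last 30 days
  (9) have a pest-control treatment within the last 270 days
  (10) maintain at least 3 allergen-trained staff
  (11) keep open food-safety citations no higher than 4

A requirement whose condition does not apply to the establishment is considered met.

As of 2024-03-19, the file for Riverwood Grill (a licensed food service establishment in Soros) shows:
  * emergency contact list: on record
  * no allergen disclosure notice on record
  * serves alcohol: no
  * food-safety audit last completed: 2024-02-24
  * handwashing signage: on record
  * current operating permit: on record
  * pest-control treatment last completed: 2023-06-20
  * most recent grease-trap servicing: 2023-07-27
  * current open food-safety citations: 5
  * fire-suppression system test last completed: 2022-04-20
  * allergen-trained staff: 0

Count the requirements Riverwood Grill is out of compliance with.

4

1. handwashing signage present → met
2. condition 'serves alcohol' does not hold → requirement n/a → met
3. allergen disclosure notice absent → not met
4. emergency contact list present → met
5. grease-trap servicing 236 days ago vs limit 365 → met
6. current operating permit present → met
7. fire-suppression system test 699 days ago vs limit 730 → met
8. food-safety audit 24 days ago vs limit 30 → met
9. pest-control treatment 273 days ago vs limit 270 → not met
10. allergen-trained staff 0 < 3 → not met
11. open food-safety citations 5 > 4 → not met
Not met: 4 of 11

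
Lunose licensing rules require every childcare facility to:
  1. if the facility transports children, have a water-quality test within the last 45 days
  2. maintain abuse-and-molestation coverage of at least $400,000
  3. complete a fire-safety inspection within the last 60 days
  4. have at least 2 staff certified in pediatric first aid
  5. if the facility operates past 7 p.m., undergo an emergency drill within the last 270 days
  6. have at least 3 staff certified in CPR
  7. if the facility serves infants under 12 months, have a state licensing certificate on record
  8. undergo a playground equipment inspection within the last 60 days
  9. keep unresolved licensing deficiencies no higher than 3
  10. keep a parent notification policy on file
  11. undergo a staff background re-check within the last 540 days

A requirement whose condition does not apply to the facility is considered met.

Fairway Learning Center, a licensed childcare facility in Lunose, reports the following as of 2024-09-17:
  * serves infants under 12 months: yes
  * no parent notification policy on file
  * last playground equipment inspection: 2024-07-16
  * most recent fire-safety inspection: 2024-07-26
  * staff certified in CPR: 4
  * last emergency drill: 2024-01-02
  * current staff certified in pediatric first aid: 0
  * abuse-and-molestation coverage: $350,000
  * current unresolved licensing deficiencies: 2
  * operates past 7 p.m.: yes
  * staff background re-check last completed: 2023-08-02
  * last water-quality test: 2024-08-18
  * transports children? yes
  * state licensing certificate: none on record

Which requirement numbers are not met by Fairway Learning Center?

1. condition 'transports children' holds; water-quality test 30 days ago vs limit 45 → met
2. abuse-and-molestation coverage $350,000 < $400,000 → not met
3. fire-safety inspection 53 days ago vs limit 60 → met
4. staff certified in pediatric first aid 0 < 2 → not met
5. condition 'operates past 7 p.m.' holds; emergency drill 259 days ago vs limit 270 → met
6. staff certified in CPR 4 ≥ 3 → met
7. condition 'serves infants under 12 months' holds; state licensing certificate absent → not met
8. playground equipment inspection 63 days ago vs limit 60 → not met
9. unresolved licensing deficiencies 2 ≤ 3 → met
10. parent notification policy absent → not met
11. staff background re-check 412 days ago vs limit 540 → met
Not met: 2, 4, 7, 8, 10

2, 4, 7, 8, 10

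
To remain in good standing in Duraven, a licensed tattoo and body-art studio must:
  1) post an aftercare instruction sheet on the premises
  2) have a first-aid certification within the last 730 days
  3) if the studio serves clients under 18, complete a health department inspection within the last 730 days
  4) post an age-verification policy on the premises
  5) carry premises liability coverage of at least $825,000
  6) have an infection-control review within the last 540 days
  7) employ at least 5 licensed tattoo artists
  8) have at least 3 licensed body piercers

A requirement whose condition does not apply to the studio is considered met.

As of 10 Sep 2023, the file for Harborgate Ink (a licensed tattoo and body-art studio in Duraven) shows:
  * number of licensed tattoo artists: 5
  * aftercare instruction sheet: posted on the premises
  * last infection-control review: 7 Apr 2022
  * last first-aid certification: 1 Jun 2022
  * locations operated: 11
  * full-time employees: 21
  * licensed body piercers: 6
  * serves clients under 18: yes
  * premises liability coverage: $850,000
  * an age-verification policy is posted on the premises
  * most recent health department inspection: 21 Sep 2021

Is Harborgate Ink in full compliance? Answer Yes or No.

Yes

1. aftercare instruction sheet present → met
2. first-aid certification 466 days ago vs limit 730 → met
3. condition 'serves clients under 18' holds; health department inspection 719 days ago vs limit 730 → met
4. age-verification policy present → met
5. premises liability coverage $850,000 ≥ $825,000 → met
6. infection-control review 521 days ago vs limit 540 → met
7. licensed tattoo artists 5 ≥ 5 → met
8. licensed body piercers 6 ≥ 3 → met
All met.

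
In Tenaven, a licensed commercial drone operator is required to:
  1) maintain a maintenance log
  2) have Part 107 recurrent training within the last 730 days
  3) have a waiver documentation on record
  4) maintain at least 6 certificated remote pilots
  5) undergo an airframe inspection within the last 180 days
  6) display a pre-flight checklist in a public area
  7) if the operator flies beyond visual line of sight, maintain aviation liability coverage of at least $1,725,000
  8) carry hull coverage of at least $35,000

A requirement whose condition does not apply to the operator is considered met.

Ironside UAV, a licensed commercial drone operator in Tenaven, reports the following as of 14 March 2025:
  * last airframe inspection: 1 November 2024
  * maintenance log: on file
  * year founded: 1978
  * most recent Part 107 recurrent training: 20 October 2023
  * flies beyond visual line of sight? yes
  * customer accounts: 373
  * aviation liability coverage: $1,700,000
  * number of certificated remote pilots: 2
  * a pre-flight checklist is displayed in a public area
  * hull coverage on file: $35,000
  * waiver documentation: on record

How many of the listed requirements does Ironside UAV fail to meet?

2

1. maintenance log present → met
2. Part 107 recurrent training 511 days ago vs limit 730 → met
3. waiver documentation present → met
4. certificated remote pilots 2 < 6 → not met
5. airframe inspection 133 days ago vs limit 180 → met
6. pre-flight checklist present → met
7. condition 'flies beyond visual line of sight' holds; aviation liability coverage $1,700,000 < $1,725,000 → not met
8. hull coverage $35,000 ≥ $35,000 → met
Not met: 2 of 8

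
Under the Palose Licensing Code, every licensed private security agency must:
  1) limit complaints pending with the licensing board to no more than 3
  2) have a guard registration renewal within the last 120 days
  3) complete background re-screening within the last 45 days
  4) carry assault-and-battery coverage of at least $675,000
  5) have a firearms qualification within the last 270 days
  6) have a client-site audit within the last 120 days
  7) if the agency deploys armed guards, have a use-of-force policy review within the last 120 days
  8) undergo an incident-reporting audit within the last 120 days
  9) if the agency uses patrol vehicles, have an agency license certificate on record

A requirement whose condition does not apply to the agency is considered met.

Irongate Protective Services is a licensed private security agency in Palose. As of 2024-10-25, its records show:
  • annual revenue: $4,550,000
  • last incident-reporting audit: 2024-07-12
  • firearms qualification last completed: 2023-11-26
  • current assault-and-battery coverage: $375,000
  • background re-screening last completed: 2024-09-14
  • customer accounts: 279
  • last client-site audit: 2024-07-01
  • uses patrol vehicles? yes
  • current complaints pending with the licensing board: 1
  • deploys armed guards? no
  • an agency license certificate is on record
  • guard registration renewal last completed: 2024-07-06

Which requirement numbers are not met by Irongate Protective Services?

4, 5

1. complaints pending with the licensing board 1 ≤ 3 → met
2. guard registration renewal 111 days ago vs limit 120 → met
3. background re-screening 41 days ago vs limit 45 → met
4. assault-and-battery coverage $375,000 < $675,000 → not met
5. firearms qualification 334 days ago vs limit 270 → not met
6. client-site audit 116 days ago vs limit 120 → met
7. condition 'deploys armed guards' does not hold → requirement n/a → met
8. incident-reporting audit 105 days ago vs limit 120 → met
9. condition 'uses patrol vehicles' holds; agency license certificate present → met
Not met: 4, 5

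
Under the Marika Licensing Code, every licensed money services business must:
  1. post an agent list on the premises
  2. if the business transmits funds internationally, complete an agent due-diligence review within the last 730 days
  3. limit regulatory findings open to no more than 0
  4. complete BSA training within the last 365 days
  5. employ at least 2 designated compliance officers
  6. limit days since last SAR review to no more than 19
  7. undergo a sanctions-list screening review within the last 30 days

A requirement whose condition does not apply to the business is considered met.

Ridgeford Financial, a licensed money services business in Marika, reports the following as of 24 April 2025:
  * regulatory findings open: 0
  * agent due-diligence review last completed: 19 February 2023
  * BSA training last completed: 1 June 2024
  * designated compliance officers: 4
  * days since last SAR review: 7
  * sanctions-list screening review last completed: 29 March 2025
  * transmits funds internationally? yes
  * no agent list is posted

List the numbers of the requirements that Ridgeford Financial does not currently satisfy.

1. agent list absent → not met
2. condition 'transmits funds internationally' holds; agent due-diligence review 795 days ago vs limit 730 → not met
3. regulatory findings open 0 ≤ 0 → met
4. BSA training 327 days ago vs limit 365 → met
5. designated compliance officers 4 ≥ 2 → met
6. days since last SAR review 7 ≤ 19 → met
7. sanctions-list screening review 26 days ago vs limit 30 → met
Not met: 1, 2

1, 2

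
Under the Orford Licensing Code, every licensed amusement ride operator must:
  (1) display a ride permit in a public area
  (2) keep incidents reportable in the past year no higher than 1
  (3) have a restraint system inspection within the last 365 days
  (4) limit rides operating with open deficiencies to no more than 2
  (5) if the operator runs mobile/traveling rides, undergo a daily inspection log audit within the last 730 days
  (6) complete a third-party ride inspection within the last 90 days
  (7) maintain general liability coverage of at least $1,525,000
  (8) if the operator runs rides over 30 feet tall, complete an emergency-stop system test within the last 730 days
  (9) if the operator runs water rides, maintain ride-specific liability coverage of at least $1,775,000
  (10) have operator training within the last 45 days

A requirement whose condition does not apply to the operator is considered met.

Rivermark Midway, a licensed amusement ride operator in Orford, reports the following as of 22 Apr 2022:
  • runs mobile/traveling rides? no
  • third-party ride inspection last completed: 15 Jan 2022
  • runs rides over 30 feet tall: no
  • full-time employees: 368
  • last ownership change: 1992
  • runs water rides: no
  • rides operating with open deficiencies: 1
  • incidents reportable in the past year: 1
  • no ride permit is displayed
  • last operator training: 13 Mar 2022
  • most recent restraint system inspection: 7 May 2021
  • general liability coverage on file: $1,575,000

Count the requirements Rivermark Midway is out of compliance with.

2

1. ride permit absent → not met
2. incidents reportable in the past year 1 ≤ 1 → met
3. restraint system inspection 350 days ago vs limit 365 → met
4. rides operating with open deficiencies 1 ≤ 2 → met
5. condition 'runs mobile/traveling rides' does not hold → requirement n/a → met
6. third-party ride inspection 97 days ago vs limit 90 → not met
7. general liability coverage $1,575,000 ≥ $1,525,000 → met
8. condition 'runs rides over 30 feet tall' does not hold → requirement n/a → met
9. condition 'runs water rides' does not hold → requirement n/a → met
10. operator training 40 days ago vs limit 45 → met
Not met: 2 of 10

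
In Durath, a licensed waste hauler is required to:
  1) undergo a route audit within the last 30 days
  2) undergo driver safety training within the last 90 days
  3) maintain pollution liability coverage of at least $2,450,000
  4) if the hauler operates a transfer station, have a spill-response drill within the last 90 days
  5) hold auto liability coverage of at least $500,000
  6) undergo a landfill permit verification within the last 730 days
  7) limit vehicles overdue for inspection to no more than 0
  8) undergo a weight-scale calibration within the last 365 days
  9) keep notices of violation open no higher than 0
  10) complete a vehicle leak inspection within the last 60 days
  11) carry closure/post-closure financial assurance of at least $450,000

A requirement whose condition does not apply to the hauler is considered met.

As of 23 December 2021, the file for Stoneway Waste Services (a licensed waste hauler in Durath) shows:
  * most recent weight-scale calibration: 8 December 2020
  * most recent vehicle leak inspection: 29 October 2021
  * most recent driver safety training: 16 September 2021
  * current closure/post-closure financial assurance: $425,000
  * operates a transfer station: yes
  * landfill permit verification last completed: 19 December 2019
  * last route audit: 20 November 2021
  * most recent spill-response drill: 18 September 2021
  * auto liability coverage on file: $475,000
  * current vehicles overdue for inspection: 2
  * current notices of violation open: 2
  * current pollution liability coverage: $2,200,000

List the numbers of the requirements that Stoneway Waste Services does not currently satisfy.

1. route audit 33 days ago vs limit 30 → not met
2. driver safety training 98 days ago vs limit 90 → not met
3. pollution liability coverage $2,200,000 < $2,450,000 → not met
4. condition 'operates a transfer station' holds; spill-response drill 96 days ago vs limit 90 → not met
5. auto liability coverage $475,000 < $500,000 → not met
6. landfill permit verification 735 days ago vs limit 730 → not met
7. vehicles overdue for inspection 2 > 0 → not met
8. weight-scale calibration 380 days ago vs limit 365 → not met
9. notices of violation open 2 > 0 → not met
10. vehicle leak inspection 55 days ago vs limit 60 → met
11. closure/post-closure financial assurance $425,000 < $450,000 → not met
Not met: 1, 2, 3, 4, 5, 6, 7, 8, 9, 11

1, 2, 3, 4, 5, 6, 7, 8, 9, 11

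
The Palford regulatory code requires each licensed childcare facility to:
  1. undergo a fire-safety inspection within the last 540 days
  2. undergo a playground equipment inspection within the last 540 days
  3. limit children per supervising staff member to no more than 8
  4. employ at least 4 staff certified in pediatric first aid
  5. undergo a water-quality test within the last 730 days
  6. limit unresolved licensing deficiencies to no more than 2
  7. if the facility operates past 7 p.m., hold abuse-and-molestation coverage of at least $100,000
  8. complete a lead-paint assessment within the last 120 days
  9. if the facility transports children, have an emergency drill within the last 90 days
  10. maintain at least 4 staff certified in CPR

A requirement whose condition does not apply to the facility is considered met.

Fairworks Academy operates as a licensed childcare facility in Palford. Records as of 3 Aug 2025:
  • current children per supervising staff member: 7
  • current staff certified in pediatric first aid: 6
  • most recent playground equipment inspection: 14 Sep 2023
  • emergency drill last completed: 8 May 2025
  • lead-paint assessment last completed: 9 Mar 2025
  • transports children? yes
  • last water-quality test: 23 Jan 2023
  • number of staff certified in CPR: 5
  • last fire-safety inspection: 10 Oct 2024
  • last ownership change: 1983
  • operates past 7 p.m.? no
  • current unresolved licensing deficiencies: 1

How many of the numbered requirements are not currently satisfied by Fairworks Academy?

3

1. fire-safety inspection 297 days ago vs limit 540 → met
2. playground equipment inspection 689 days ago vs limit 540 → not met
3. children per supervising staff member 7 ≤ 8 → met
4. staff certified in pediatric first aid 6 ≥ 4 → met
5. water-quality test 923 days ago vs limit 730 → not met
6. unresolved licensing deficiencies 1 ≤ 2 → met
7. condition 'operates past 7 p.m.' does not hold → requirement n/a → met
8. lead-paint assessment 147 days ago vs limit 120 → not met
9. condition 'transports children' holds; emergency drill 87 days ago vs limit 90 → met
10. staff certified in CPR 5 ≥ 4 → met
Not met: 3 of 10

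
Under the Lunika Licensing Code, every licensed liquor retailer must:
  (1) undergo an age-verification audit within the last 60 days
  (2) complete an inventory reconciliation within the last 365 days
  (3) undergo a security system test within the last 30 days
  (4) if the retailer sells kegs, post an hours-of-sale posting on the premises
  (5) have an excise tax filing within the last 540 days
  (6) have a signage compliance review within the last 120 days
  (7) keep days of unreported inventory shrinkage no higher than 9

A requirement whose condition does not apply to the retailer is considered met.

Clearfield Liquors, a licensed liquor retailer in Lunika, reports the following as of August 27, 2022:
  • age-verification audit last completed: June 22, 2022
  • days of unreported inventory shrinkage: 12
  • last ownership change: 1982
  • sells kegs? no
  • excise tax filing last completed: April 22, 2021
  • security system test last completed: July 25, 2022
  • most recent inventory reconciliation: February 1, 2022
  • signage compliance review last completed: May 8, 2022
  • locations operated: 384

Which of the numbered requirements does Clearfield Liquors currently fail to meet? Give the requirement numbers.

1. age-verification audit 66 days ago vs limit 60 → not met
2. inventory reconciliation 207 days ago vs limit 365 → met
3. security system test 33 days ago vs limit 30 → not met
4. condition 'sells kegs' does not hold → requirement n/a → met
5. excise tax filing 492 days ago vs limit 540 → met
6. signage compliance review 111 days ago vs limit 120 → met
7. days of unreported inventory shrinkage 12 > 9 → not met
Not met: 1, 3, 7

1, 3, 7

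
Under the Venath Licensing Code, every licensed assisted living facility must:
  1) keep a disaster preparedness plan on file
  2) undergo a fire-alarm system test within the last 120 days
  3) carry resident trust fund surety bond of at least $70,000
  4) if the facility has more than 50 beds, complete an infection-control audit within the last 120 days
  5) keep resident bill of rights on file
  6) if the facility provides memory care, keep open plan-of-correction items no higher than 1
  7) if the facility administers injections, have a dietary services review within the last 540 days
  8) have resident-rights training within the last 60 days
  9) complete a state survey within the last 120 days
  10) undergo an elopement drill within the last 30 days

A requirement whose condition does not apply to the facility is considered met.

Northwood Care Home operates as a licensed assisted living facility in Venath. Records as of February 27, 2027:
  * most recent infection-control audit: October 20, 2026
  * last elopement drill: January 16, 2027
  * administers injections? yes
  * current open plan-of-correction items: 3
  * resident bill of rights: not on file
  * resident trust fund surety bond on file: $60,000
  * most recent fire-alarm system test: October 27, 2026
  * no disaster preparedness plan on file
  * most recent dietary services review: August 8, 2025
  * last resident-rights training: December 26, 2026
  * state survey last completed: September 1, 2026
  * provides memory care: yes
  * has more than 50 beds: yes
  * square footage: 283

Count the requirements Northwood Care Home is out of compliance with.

10

1. disaster preparedness plan absent → not met
2. fire-alarm system test 123 days ago vs limit 120 → not met
3. resident trust fund surety bond $60,000 < $70,000 → not met
4. condition 'has more than 50 beds' holds; infection-control audit 130 days ago vs limit 120 → not met
5. resident bill of rights absent → not met
6. condition 'provides memory care' holds; open plan-of-correction items 3 > 1 → not met
7. condition 'administers injections' holds; dietary services review 568 days ago vs limit 540 → not met
8. resident-rights training 63 days ago vs limit 60 → not met
9. state survey 179 days ago vs limit 120 → not met
10. elopement drill 42 days ago vs limit 30 → not met
Not met: 10 of 10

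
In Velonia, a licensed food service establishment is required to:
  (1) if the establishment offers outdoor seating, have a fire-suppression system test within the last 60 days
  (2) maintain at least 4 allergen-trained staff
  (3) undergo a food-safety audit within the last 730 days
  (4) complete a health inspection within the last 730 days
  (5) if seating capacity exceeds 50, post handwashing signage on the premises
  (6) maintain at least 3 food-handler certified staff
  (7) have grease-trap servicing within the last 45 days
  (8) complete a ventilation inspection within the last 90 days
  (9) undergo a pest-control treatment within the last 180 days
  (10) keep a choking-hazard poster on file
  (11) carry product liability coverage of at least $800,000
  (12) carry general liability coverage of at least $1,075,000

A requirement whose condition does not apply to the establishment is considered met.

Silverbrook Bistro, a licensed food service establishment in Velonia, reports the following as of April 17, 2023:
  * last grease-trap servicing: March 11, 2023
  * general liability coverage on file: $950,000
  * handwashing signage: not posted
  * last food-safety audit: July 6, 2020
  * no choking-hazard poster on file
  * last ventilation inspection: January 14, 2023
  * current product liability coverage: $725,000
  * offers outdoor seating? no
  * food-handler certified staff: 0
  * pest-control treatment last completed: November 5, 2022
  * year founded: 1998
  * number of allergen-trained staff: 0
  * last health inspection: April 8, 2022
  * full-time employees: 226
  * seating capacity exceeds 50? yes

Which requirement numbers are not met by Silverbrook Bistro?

2, 3, 5, 6, 8, 10, 11, 12

1. condition 'offers outdoor seating' does not hold → requirement n/a → met
2. allergen-trained staff 0 < 4 → not met
3. food-safety audit 1015 days ago vs limit 730 → not met
4. health inspection 374 days ago vs limit 730 → met
5. condition 'seating capacity exceeds 50' holds; handwashing signage absent → not met
6. food-handler certified staff 0 < 3 → not met
7. grease-trap servicing 37 days ago vs limit 45 → met
8. ventilation inspection 93 days ago vs limit 90 → not met
9. pest-control treatment 163 days ago vs limit 180 → met
10. choking-hazard poster absent → not met
11. product liability coverage $725,000 < $800,000 → not met
12. general liability coverage $950,000 < $1,075,000 → not met
Not met: 2, 3, 5, 6, 8, 10, 11, 12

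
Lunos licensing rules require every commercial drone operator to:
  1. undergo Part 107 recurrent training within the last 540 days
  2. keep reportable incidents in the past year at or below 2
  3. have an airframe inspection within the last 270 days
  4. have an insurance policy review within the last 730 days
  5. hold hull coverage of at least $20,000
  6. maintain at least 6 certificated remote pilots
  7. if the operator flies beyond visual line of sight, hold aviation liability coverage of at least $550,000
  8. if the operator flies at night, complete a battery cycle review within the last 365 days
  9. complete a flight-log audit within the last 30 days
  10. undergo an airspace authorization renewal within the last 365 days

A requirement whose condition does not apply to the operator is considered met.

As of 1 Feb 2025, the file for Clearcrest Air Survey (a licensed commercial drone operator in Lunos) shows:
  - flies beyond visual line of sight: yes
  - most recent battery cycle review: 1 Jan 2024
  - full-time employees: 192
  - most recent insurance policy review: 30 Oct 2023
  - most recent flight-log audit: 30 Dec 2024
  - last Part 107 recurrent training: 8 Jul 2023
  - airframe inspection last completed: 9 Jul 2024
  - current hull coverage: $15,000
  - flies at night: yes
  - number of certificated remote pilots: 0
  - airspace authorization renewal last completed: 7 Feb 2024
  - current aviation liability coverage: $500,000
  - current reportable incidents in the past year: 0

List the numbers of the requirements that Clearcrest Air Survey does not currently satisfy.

1. Part 107 recurrent training 574 days ago vs limit 540 → not met
2. reportable incidents in the past year 0 ≤ 2 → met
3. airframe inspection 207 days ago vs limit 270 → met
4. insurance policy review 460 days ago vs limit 730 → met
5. hull coverage $15,000 < $20,000 → not met
6. certificated remote pilots 0 < 6 → not met
7. condition 'flies beyond visual line of sight' holds; aviation liability coverage $500,000 < $550,000 → not met
8. condition 'flies at night' holds; battery cycle review 397 days ago vs limit 365 → not met
9. flight-log audit 33 days ago vs limit 30 → not met
10. airspace authorization renewal 360 days ago vs limit 365 → met
Not met: 1, 5, 6, 7, 8, 9

1, 5, 6, 7, 8, 9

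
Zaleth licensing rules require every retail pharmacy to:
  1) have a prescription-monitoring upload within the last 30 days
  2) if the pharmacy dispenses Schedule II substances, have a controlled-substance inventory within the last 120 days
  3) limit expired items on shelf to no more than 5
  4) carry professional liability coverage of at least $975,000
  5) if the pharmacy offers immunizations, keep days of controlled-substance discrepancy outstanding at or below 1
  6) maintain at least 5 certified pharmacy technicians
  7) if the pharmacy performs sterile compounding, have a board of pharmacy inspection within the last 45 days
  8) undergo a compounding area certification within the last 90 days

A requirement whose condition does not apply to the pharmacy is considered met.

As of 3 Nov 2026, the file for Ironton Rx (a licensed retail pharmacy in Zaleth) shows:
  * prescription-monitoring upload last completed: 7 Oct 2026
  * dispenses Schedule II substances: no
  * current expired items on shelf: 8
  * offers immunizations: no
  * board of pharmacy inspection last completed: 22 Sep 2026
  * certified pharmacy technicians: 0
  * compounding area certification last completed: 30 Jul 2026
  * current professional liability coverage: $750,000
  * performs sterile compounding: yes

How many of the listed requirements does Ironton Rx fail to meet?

1. prescription-monitoring upload 27 days ago vs limit 30 → met
2. condition 'dispenses Schedule II substances' does not hold → requirement n/a → met
3. expired items on shelf 8 > 5 → not met
4. professional liability coverage $750,000 < $975,000 → not met
5. condition 'offers immunizations' does not hold → requirement n/a → met
6. certified pharmacy technicians 0 < 5 → not met
7. condition 'performs sterile compounding' holds; board of pharmacy inspection 42 days ago vs limit 45 → met
8. compounding area certification 96 days ago vs limit 90 → not met
Not met: 4 of 8

4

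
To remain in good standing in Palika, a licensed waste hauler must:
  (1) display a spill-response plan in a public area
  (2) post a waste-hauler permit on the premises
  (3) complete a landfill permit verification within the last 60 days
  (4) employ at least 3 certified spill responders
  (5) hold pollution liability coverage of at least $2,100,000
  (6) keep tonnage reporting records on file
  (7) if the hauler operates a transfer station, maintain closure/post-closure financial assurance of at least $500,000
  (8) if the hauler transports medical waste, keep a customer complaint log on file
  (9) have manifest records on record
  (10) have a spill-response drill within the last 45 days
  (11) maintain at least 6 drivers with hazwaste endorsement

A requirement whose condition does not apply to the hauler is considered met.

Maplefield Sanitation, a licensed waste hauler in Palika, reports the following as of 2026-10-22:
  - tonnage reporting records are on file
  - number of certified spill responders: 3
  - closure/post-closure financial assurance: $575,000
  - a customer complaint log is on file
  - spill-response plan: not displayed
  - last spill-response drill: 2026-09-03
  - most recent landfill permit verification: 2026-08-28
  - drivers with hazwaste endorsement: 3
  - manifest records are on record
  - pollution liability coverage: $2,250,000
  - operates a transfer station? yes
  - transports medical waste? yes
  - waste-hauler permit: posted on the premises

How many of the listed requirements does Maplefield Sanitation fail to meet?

1. spill-response plan absent → not met
2. waste-hauler permit present → met
3. landfill permit verification 55 days ago vs limit 60 → met
4. certified spill responders 3 ≥ 3 → met
5. pollution liability coverage $2,250,000 ≥ $2,100,000 → met
6. tonnage reporting records present → met
7. condition 'operates a transfer station' holds; closure/post-closure financial assurance $575,000 ≥ $500,000 → met
8. condition 'transports medical waste' holds; customer complaint log present → met
9. manifest records present → met
10. spill-response drill 49 days ago vs limit 45 → not met
11. drivers with hazwaste endorsement 3 < 6 → not met
Not met: 3 of 11

3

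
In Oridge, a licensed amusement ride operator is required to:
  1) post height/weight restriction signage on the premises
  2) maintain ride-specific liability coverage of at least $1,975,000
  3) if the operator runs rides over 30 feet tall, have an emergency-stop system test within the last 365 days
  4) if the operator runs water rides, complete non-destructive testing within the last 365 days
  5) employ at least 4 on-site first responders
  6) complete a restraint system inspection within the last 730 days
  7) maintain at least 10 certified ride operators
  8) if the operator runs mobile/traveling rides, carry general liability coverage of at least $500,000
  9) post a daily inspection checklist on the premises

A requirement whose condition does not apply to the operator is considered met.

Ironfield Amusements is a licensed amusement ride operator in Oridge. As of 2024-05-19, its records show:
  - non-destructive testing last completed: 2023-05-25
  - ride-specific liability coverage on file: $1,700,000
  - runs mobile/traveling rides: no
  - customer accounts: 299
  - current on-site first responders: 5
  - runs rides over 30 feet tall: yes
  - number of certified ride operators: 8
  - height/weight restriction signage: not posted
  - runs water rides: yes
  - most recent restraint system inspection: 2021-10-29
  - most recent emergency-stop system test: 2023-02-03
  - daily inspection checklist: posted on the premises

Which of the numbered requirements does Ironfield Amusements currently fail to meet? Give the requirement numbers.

1, 2, 3, 6, 7

1. height/weight restriction signage absent → not met
2. ride-specific liability coverage $1,700,000 < $1,975,000 → not met
3. condition 'runs rides over 30 feet tall' holds; emergency-stop system test 471 days ago vs limit 365 → not met
4. condition 'runs water rides' holds; non-destructive testing 360 days ago vs limit 365 → met
5. on-site first responders 5 ≥ 4 → met
6. restraint system inspection 933 days ago vs limit 730 → not met
7. certified ride operators 8 < 10 → not met
8. condition 'runs mobile/traveling rides' does not hold → requirement n/a → met
9. daily inspection checklist present → met
Not met: 1, 2, 3, 6, 7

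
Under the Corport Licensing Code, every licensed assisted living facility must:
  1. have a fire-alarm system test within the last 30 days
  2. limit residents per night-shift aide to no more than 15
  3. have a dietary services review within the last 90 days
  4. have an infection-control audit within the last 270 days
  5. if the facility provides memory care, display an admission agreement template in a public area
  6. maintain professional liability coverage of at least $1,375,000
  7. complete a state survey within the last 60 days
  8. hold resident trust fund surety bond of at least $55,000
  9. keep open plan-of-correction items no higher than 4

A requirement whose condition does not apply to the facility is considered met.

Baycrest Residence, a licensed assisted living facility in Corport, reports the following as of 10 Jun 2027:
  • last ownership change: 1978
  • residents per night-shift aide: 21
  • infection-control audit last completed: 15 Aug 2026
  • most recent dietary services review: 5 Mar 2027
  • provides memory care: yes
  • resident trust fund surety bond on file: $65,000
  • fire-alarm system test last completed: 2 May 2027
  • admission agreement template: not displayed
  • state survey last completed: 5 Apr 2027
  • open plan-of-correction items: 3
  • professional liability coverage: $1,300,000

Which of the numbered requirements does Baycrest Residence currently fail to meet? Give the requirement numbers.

1. fire-alarm system test 39 days ago vs limit 30 → not met
2. residents per night-shift aide 21 > 15 → not met
3. dietary services review 97 days ago vs limit 90 → not met
4. infection-control audit 299 days ago vs limit 270 → not met
5. condition 'provides memory care' holds; admission agreement template absent → not met
6. professional liability coverage $1,300,000 < $1,375,000 → not met
7. state survey 66 days ago vs limit 60 → not met
8. resident trust fund surety bond $65,000 ≥ $55,000 → met
9. open plan-of-correction items 3 ≤ 4 → met
Not met: 1, 2, 3, 4, 5, 6, 7

1, 2, 3, 4, 5, 6, 7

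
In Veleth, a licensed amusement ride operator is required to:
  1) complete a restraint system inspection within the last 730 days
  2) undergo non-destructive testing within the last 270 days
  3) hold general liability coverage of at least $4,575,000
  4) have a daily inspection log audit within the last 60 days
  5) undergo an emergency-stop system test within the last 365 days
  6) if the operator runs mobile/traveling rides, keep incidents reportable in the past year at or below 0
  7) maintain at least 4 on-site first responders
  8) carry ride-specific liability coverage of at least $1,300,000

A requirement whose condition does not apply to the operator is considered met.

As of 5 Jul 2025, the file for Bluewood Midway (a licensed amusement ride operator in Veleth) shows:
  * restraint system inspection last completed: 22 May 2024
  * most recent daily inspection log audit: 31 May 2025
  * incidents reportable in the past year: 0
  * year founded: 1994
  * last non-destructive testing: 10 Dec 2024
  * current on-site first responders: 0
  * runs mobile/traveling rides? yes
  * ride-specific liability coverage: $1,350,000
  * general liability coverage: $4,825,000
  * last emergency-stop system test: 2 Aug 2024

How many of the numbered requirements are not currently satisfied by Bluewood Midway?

1

1. restraint system inspection 409 days ago vs limit 730 → met
2. non-destructive testing 207 days ago vs limit 270 → met
3. general liability coverage $4,825,000 ≥ $4,575,000 → met
4. daily inspection log audit 35 days ago vs limit 60 → met
5. emergency-stop system test 337 days ago vs limit 365 → met
6. condition 'runs mobile/traveling rides' holds; incidents reportable in the past year 0 ≤ 0 → met
7. on-site first responders 0 < 4 → not met
8. ride-specific liability coverage $1,350,000 ≥ $1,300,000 → met
Not met: 1 of 8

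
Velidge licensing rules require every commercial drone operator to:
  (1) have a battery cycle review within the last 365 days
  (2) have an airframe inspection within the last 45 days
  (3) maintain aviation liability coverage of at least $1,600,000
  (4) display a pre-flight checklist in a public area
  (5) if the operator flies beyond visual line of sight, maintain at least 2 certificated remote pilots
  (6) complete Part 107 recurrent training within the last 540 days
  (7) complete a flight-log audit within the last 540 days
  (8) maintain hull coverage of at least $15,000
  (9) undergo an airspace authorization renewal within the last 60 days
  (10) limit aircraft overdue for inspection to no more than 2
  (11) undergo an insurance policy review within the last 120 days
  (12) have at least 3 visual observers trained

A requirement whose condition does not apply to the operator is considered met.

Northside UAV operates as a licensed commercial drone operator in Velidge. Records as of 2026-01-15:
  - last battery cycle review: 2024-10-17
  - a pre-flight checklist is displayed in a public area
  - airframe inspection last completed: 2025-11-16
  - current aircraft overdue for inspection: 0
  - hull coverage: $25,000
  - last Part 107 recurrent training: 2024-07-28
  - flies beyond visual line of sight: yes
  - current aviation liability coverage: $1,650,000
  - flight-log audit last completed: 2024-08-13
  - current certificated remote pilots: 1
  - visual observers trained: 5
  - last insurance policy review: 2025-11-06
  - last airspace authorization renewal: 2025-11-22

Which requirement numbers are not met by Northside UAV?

1, 2, 5

1. battery cycle review 455 days ago vs limit 365 → not met
2. airframe inspection 60 days ago vs limit 45 → not met
3. aviation liability coverage $1,650,000 ≥ $1,600,000 → met
4. pre-flight checklist present → met
5. condition 'flies beyond visual line of sight' holds; certificated remote pilots 1 < 2 → not met
6. Part 107 recurrent training 536 days ago vs limit 540 → met
7. flight-log audit 520 days ago vs limit 540 → met
8. hull coverage $25,000 ≥ $15,000 → met
9. airspace authorization renewal 54 days ago vs limit 60 → met
10. aircraft overdue for inspection 0 ≤ 2 → met
11. insurance policy review 70 days ago vs limit 120 → met
12. visual observers trained 5 ≥ 3 → met
Not met: 1, 2, 5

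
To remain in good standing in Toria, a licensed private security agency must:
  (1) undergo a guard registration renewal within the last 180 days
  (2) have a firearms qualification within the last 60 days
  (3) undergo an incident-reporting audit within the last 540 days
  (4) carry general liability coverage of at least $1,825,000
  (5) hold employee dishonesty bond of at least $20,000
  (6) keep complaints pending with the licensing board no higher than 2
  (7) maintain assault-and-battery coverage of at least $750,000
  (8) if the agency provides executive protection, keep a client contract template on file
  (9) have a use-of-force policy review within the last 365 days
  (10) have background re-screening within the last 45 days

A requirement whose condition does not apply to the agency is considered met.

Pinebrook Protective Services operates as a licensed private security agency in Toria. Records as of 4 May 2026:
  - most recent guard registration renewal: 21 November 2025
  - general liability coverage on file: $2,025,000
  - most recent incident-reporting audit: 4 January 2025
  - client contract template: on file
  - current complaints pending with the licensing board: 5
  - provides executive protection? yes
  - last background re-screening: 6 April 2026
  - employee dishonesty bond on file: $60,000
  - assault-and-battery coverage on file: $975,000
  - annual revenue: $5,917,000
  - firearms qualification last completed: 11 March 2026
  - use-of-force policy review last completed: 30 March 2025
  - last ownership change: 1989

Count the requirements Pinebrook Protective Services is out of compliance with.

1. guard registration renewal 164 days ago vs limit 180 → met
2. firearms qualification 54 days ago vs limit 60 → met
3. incident-reporting audit 485 days ago vs limit 540 → met
4. general liability coverage $2,025,000 ≥ $1,825,000 → met
5. employee dishonesty bond $60,000 ≥ $20,000 → met
6. complaints pending with the licensing board 5 > 2 → not met
7. assault-and-battery coverage $975,000 ≥ $750,000 → met
8. condition 'provides executive protection' holds; client contract template present → met
9. use-of-force policy review 400 days ago vs limit 365 → not met
10. background re-screening 28 days ago vs limit 45 → met
Not met: 2 of 10

2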